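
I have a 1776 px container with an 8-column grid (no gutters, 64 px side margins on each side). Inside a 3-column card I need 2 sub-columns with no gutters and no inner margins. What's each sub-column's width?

Subtract both margins: 1776 − 2·64 = 1648 px.
8c = 1648 → c = 206 px.
With no gutters, 3 columns span 3·206 = 618 px.
618 / 2 = 309 px per column.

309 px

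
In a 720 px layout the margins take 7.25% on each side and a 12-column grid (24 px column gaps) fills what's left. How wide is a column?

29.3 px

Margins: 7.25% × 720 = 52.2 px each, so content = 720 − 104.4 = 615.6 px.
12c + 11·24 = 615.6 → 12c = 351.6 → c = 29.3 px.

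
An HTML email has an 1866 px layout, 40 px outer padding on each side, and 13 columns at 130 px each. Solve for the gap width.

8 px

Take off 80 px of margins, leaving 1786 px.
Columns use 1690 px, leaving 96 px across 12 gaps = 8 px each.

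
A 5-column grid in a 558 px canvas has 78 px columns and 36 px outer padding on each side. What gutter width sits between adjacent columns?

24 px

Take off 72 px of margins, leaving 486 px.
5 columns take 5·78 = 390 px; remaining 96 splits into 4 gutters.
g = 96 / 4 = 24 px.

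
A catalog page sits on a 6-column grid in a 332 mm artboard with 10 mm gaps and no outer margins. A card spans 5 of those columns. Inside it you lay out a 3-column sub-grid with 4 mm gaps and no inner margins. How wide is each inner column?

332 − 5·10 = 282; ÷6 gives c = 47 mm.
5-column span = 5·47 + 4·10 = 275 mm.
3 columns + 2 gaps: 3d + 2·4 = 275.
3d = 275 − 8 = 267, so d = 89 mm.

89 mm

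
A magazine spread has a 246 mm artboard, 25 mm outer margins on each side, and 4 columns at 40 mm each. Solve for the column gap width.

Inside the margins: 246 − 50 = 196 mm.
4·40 + 3g = 196 → 3g = 36 → g = 12 mm.

12 mm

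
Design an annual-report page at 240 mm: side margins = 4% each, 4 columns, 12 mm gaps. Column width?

Margins: 4% × 240 = 9.6 mm each, so content = 240 − 19.2 = 220.8 mm.
220.8 − 3·12 = 184.8; ÷4 gives c = 46.2 mm.

46.2 mm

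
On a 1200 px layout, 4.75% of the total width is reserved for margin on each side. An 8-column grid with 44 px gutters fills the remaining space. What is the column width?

Each margin = 4.75% of 1200 = 57 px; content = 1200 − 2·57 = 1086 px.
8 columns + 7 gutters: 8c + 7·44 = 1086.
8c = 1086 − 308 = 778, so c = 97.25 px.

97.25 px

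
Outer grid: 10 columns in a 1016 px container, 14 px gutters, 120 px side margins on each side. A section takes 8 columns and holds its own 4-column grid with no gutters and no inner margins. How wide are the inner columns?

154.5 px

Outer content = 1016 − 2·120 = 776 px.
Subtracting 9 gutters of 14 leaves 650 for 10 columns, so c = 65 px.
Span of 8: 8·65 + 7·14 = 520 + 98 = 618 px.
With no gutters, each column is 618/4 = 154.5 px.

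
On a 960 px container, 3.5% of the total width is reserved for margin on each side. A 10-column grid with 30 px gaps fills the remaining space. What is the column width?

62.28 px

960 × (1 − 2·3.5%) = 960 × 93% = 892.8 px for the columns.
Subtracting 9 gaps of 30 leaves 622.8 for 10 columns, so c = 62.28 px.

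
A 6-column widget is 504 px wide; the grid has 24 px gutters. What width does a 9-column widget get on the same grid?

Subtracting 5 gutters of 24 leaves 384 for 6 columns, so c = 64 px.
Span of 9: 9·64 + 8·24 = 576 + 192 = 768 px.

768 px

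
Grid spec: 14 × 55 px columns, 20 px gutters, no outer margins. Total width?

1030 px

Artboard = 14·55 + 13·20 = 770 + 260 = 1030 px.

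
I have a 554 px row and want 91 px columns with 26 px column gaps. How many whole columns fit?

4 columns: 4·91 + 3·26 = 442 px ≤ 554.
5 columns: 559 px > 554. So 4.

4 columns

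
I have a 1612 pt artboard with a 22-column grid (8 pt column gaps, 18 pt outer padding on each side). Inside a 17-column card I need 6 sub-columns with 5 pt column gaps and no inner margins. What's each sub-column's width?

Inside the margins: 1612 − 36 = 1576 pt.
22 columns + 21 column gaps: 22c + 21·8 = 1576.
22c = 1576 − 168 = 1408, so c = 64 pt.
17-column span = 17·64 + 16·8 = 1216 pt.
6 columns + 5 column gaps: 6d + 5·5 = 1216.
6d = 1216 − 25 = 1191, so d = 198.5 pt.

198.5 pt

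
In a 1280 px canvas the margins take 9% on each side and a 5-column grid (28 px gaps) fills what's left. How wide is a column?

187.52 px

Margins: 9% × 1280 = 115.2 px each, so content = 1280 − 230.4 = 1049.6 px.
1049.6 − 4·28 = 937.6; ÷5 gives c = 187.52 px.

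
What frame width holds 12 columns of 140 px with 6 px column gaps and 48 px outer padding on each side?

1842 px

Frame = 2·48 + 12·140 + 11·6 = 96 + 1680 + 66 = 1842 px.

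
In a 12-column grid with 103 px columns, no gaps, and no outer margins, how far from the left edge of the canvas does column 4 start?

Before column 4: 3 columns + 3 gaps.
Offset = 3·(103 + 0) = 3·103 = 309 px.

309 px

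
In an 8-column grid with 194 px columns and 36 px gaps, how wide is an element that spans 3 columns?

3-column span = 3·194 + 2·36 = 654 px.

654 px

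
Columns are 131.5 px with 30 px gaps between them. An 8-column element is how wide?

1262 px

Span of 8: 8·131.5 + 7·30 = 1052 + 210 = 1262 px.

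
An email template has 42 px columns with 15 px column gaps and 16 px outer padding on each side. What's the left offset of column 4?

187 px

Before column 4: the margin + 3 columns + 3 column gaps.
Offset = 16 + 3·(42 + 15) = 16 + 171 = 187 px.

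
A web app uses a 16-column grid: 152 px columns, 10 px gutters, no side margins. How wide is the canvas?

2582 px

Total width: 16·152 + 15·10 = 2582 px.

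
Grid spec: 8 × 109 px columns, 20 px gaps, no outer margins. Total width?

Total width: 8·109 + 7·20 = 1012 px.

1012 px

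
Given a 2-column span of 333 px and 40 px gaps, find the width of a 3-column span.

519.5 px

Subtracting 1 gap of 40 leaves 293 for 2 columns, so c = 146.5 px.
3-column span = 3·146.5 + 2·40 = 519.5 px.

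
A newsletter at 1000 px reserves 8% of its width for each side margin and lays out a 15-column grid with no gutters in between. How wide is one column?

56 px

Each margin = 8% of 1000 = 80 px; content = 1000 − 2·80 = 840 px.
15c = 840 → c = 56 px.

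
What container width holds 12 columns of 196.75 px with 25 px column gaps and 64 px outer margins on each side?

Total width: 2·64 + 12·196.75 + 11·25 = 2764 px.

2764 px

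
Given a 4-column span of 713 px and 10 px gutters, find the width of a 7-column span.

Subtracting 3 gutters of 10 leaves 683 for 4 columns, so c = 170.75 px.
7-column span = 7·170.75 + 6·10 = 1255.25 px.

1255.25 px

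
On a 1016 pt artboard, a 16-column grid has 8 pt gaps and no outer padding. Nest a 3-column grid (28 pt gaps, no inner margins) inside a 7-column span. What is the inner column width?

16 columns + 15 gaps: 16c + 15·8 = 1016.
16c = 1016 − 120 = 896, so c = 56 pt.
7 columns plus 6 gaps: 392 + 48 = 440 pt.
3d + 2·28 = 440 → 3d = 384 → d = 128 pt.

128 pt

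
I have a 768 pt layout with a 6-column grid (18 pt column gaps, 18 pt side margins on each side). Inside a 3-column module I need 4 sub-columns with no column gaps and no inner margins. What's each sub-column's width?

89.25 pt

Take off 36 pt of margins, leaving 732 pt.
732 − 5·18 = 642; ÷6 gives c = 107 pt.
3-column span = 3·107 + 2·18 = 357 pt.
With no column gaps, each column is 357/4 = 89.25 pt.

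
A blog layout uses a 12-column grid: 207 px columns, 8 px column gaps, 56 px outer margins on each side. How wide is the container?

Adding margins, columns and gutters: 112 + 2484 + 88 = 2684 px.

2684 px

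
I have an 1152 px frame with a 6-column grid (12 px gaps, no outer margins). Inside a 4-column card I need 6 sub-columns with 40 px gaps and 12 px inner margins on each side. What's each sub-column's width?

Subtracting 5 gaps of 12 leaves 1092 for 6 columns, so c = 182 px.
4 columns plus 3 gaps: 728 + 36 = 764 px.
Inner content = 764 − 2·12 = 740 px.
6 columns + 5 gaps: 6d + 5·40 = 740.
6d = 740 − 200 = 540, so d = 90 px.

90 px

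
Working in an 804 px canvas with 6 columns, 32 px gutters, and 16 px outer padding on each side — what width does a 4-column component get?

Inside the margins: 804 − 32 = 772 px.
6c + 5·32 = 772 → 6c = 612 → c = 102 px.
Span of 4: 4·102 + 3·32 = 408 + 96 = 504 px.

504 px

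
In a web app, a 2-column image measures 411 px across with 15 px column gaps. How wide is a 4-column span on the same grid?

2c + 1·15 = 411 → 2c = 396 → c = 198 px.
4 columns plus 3 column gaps: 792 + 45 = 837 px.

837 px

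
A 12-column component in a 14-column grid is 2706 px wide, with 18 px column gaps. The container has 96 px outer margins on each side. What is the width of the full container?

12c + 11·18 = 2706 → 12c = 2508 → c = 209 px.
Container = 2·96 + 14·209 + 13·18 = 192 + 2926 + 234 = 3352 px.

3352 px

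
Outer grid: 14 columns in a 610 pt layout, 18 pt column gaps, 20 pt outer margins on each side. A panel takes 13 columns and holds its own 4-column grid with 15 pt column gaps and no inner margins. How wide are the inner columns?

Outer content = 610 − 2·20 = 570 pt.
14 columns + 13 column gaps: 14c + 13·18 = 570.
14c = 570 − 234 = 336, so c = 24 pt.
13-column span = 13·24 + 12·18 = 528 pt.
528 − 3·15 = 483; ÷4 gives d = 120.75 pt.

120.75 pt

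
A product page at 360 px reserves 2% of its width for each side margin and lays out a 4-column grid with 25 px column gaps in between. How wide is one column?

360 × (1 − 2·2%) = 360 × 96% = 345.6 px for the columns.
4 columns + 3 column gaps: 4c + 3·25 = 345.6.
4c = 345.6 − 75 = 270.6, so c = 67.65 px.

67.65 px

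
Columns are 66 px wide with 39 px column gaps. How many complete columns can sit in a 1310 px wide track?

12 columns

12 columns: 12·66 + 11·39 = 1221 px ≤ 1310.
13 columns: 1326 px > 1310. So 12.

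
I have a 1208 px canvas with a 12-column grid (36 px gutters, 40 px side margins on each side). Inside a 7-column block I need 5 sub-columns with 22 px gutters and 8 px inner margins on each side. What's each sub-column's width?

107.8 px

Subtract both margins: 1208 − 2·40 = 1128 px.
12c + 11·36 = 1128 → 12c = 732 → c = 61 px.
7-column span = 7·61 + 6·36 = 643 px.
Inner content = 643 − 2·8 = 627 px.
627 − 4·22 = 539; ÷5 gives d = 107.8 px.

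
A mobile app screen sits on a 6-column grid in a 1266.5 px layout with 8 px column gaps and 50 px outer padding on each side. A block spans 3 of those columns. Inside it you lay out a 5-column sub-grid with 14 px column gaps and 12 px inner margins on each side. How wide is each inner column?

99.85 px

Outer content = 1266.5 − 2·50 = 1166.5 px.
6c + 5·8 = 1166.5 → 6c = 1126.5 → c = 187.75 px.
3 columns plus 2 column gaps: 563.25 + 16 = 579.25 px.
Inner content = 579.25 − 2·12 = 555.25 px.
5d + 4·14 = 555.25 → 5d = 499.25 → d = 99.85 px.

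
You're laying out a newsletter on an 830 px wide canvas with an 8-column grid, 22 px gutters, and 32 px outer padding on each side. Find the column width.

76.5 px

Inside the margins: 830 − 64 = 766 px.
8c + 7·22 = 766 → 8c = 612 → c = 76.5 px.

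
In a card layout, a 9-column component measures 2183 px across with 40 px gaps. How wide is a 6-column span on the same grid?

1442 px

9c + 8·40 = 2183 → 9c = 1863 → c = 207 px.
6-column span = 6·207 + 5·40 = 1442 px.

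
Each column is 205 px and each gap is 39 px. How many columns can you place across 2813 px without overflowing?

11 columns

Each extra column adds 205 + 39 = 244 px.
(2813 + 39) / 244 = 11.69, so 11 columns fit.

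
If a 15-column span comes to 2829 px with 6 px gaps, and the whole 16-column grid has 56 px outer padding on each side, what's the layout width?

15c + 14·6 = 2829 → 15c = 2745 → c = 183 px.
Adding margins, columns and gutters: 112 + 2928 + 90 = 3130 px.

3130 px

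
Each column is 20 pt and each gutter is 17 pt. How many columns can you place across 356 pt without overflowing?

10 columns

Each extra column adds 20 + 17 = 37 pt.
(356 + 17) / 37 = 10.08, so 10 columns fit.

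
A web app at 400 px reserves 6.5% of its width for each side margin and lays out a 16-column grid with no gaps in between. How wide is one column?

400 × (1 − 2·6.5%) = 400 × 87% = 348 px for the columns.
With no gaps, each column is 348/16 = 21.75 px.

21.75 px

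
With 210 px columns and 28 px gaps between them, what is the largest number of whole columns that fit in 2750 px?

11 columns: 11·210 + 10·28 = 2590 px ≤ 2750.
12 columns: 2828 px > 2750. So 11.

11 columns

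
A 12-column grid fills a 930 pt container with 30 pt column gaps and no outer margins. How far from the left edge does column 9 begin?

640 pt

12c + 11·30 = 930 → 12c = 600 → c = 50 pt.
Each column+gutter stride is 80 pt; with no margin, 8 of them is 640 pt.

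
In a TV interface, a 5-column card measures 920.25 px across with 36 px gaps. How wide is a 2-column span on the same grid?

346.5 px

5c + 4·36 = 920.25 → 5c = 776.25 → c = 155.25 px.
2-column span = 2·155.25 + 1·36 = 346.5 px.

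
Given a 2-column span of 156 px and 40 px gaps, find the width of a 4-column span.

352 px

2c + 1·40 = 156 → 2c = 116 → c = 58 px.
Span of 4: 4·58 + 3·40 = 232 + 120 = 352 px.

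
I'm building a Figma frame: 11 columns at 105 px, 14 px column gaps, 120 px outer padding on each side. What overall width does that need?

1535 px

Layout = 2·120 + 11·105 + 10·14 = 240 + 1155 + 140 = 1535 px.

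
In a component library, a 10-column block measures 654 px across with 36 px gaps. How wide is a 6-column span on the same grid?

10 columns + 9 gaps: 10c + 9·36 = 654.
10c = 654 − 324 = 330, so c = 33 px.
6 columns plus 5 gaps: 198 + 180 = 378 px.

378 px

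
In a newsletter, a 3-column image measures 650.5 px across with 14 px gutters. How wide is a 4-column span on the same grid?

872 px

650.5 − 2·14 = 622.5; ÷3 gives c = 207.5 px.
4 columns plus 3 gutters: 830 + 42 = 872 px.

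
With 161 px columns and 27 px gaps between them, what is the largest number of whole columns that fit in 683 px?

k columns need k·161 + (k−1)·27 = k·188 − 27.
k·188 − 27 ≤ 683 → k ≤ 710 / 188 ≈ 3.78, so k = 3.

3 columns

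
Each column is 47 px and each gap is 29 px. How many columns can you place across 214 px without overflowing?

3 columns: 3·47 + 2·29 = 199 px ≤ 214.
4 columns: 275 px > 214. So 3.

3 columns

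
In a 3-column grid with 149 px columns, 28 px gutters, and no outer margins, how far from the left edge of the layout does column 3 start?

No margin, so column 3 starts at 2·(column + gutter) = 2·177 = 354 px.

354 px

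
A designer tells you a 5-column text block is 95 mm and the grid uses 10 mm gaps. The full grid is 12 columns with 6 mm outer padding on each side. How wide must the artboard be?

254 mm

95 − 4·10 = 55; ÷5 gives c = 11 mm.
Total width: 2·6 + 12·11 + 11·10 = 254 mm.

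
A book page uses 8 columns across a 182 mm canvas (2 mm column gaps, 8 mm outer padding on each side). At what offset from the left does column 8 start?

Content = 182 − 2·8 = 166 mm.
166 − 7·2 = 152; ÷8 gives c = 19 mm.
Before column 8: the margin + 7 columns + 7 column gaps.
Offset = 8 + 7·(19 + 2) = 8 + 147 = 155 mm.

155 mm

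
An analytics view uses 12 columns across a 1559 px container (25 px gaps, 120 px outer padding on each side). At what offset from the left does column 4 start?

456 px

Inside the margins: 1559 − 240 = 1319 px.
12 columns + 11 gaps: 12c + 11·25 = 1319.
12c = 1319 − 275 = 1044, so c = 87 px.
Before column 4: the margin + 3 columns + 3 gaps.
Offset = 120 + 3·(87 + 25) = 120 + 336 = 456 px.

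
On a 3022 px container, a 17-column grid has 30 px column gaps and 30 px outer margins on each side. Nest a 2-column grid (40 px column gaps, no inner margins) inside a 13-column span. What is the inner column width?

1109 px

Inside the margins: 3022 − 60 = 2962 px.
17c + 16·30 = 2962 → 17c = 2482 → c = 146 px.
13 columns plus 12 column gaps: 1898 + 360 = 2258 px.
2 columns + 1 column gap: 2d + 1·40 = 2258.
2d = 2258 − 40 = 2218, so d = 1109 px.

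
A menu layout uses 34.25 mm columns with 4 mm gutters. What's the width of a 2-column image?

72.5 mm

2 columns plus 1 gutter: 68.5 + 4 = 72.5 mm.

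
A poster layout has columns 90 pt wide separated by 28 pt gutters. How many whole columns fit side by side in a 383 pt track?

3 columns

k columns need k·90 + (k−1)·28 = k·118 − 28.
k·118 − 28 ≤ 383 → k ≤ 411 / 118 ≈ 3.48, so k = 3.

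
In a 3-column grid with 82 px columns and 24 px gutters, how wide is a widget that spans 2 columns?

188 px

2-column span = 2·82 + 1·24 = 188 px.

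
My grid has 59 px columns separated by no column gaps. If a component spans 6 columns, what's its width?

6-column span = 6·59 = 354 px.

354 px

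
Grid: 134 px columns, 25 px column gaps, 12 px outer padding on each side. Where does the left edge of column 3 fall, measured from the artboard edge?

330 px

Each column+gutter stride is 159 px; 2 of them past the 12 px margin is 12 + 318 = 330 px.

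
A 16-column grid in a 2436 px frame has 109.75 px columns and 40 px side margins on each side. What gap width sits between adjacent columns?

40 px

Take off 80 px of margins, leaving 2356 px.
16·109.75 + 15g = 2356 → 15g = 600 → g = 40 px.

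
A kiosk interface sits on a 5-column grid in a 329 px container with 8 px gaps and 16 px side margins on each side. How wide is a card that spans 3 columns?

Content width = 329 − 2·16 = 297 px.
297 − 4·8 = 265; ÷5 gives c = 53 px.
3 columns plus 2 gaps: 159 + 16 = 175 px.

175 px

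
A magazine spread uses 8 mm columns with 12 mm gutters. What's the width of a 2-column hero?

28 mm

2-column span = 2·8 + 1·12 = 28 mm.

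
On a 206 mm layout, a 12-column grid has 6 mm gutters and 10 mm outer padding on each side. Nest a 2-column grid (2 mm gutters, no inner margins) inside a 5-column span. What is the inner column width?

36 mm

Outer content = 206 − 2·10 = 186 mm.
186 − 11·6 = 120; ÷12 gives c = 10 mm.
5 columns plus 4 gutters: 50 + 24 = 74 mm.
2 columns + 1 gutter: 2d + 1·2 = 74.
2d = 74 − 2 = 72, so d = 36 mm.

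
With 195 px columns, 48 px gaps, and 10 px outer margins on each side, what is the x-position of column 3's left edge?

Column 3 starts at margin + 2·(column + gutter) = 10 + 2·243 = 496 px.

496 px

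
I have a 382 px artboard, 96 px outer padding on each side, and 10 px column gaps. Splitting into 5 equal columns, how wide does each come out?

30 px

Subtract both margins: 382 − 2·96 = 190 px.
5c + 4·10 = 190 → 5c = 150 → c = 30 px.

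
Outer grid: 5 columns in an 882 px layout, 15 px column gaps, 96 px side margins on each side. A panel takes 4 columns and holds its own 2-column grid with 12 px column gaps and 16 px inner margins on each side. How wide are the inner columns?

252.5 px

Subtract both margins: 882 − 2·96 = 690 px.
5c + 4·15 = 690 → 5c = 630 → c = 126 px.
4 columns plus 3 column gaps: 504 + 45 = 549 px.
Inner content = 549 − 2·16 = 517 px.
517 − 1·12 = 505; ÷2 gives d = 252.5 px.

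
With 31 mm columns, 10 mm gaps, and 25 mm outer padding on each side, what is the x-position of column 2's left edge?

Each column+gutter stride is 41 mm; 1 of them past the 25 mm margin is 25 + 41 = 66 mm.

66 mm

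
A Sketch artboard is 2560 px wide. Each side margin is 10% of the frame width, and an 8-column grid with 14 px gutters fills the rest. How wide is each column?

2560 × (1 − 2·10%) = 2560 × 80% = 2048 px for the columns.
8c + 7·14 = 2048 → 8c = 1950 → c = 243.75 px.

243.75 px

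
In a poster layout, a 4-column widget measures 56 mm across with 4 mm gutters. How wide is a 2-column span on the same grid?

26 mm

Subtracting 3 gutters of 4 leaves 44 for 4 columns, so c = 11 mm.
2-column span = 2·11 + 1·4 = 26 mm.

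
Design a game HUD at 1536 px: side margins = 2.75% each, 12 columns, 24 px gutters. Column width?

1536 × (1 − 2·2.75%) = 1536 × 94.5% = 1451.52 px for the columns.
12 columns + 11 gutters: 12c + 11·24 = 1451.52.
12c = 1451.52 − 264 = 1187.52, so c = 98.96 px.

98.96 px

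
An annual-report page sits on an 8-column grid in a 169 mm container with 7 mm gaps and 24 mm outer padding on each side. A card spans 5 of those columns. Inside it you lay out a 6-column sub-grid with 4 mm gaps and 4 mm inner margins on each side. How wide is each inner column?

7.5 mm

Inside the margins: 169 − 48 = 121 mm.
8 columns + 7 gaps: 8c + 7·7 = 121.
8c = 121 − 49 = 72, so c = 9 mm.
5-column span = 5·9 + 4·7 = 73 mm.
Inner content = 73 − 2·4 = 65 mm.
6d + 5·4 = 65 → 6d = 45 → d = 7.5 mm.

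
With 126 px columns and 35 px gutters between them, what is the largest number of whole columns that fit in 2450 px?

15 columns: 15·126 + 14·35 = 2380 px ≤ 2450.
16 columns: 2541 px > 2450. So 15.

15 columns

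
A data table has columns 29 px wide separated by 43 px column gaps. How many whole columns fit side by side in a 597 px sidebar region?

8 columns: 8·29 + 7·43 = 533 px ≤ 597.
9 columns: 605 px > 597. So 8.

8 columns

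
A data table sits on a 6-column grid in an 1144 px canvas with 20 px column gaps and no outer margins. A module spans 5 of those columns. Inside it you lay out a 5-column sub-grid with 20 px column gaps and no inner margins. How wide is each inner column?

6 columns + 5 column gaps: 6c + 5·20 = 1144.
6c = 1144 − 100 = 1044, so c = 174 px.
Span of 5: 5·174 + 4·20 = 870 + 80 = 950 px.
950 − 4·20 = 870; ÷5 gives d = 174 px.

174 px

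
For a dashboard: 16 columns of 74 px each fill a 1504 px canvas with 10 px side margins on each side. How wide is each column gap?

20 px

Content width = 1504 − 2·10 = 1484 px.
16·74 + 15g = 1484 → 15g = 300 → g = 20 px.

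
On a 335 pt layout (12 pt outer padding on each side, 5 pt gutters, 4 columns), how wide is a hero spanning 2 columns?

Take off 24 pt of margins, leaving 311 pt.
Subtracting 3 gutters of 5 leaves 296 for 4 columns, so c = 74 pt.
2-column span = 2·74 + 1·5 = 153 pt.

153 pt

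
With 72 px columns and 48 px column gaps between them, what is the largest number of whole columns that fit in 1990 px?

16 columns

k columns need k·72 + (k−1)·48 = k·120 − 48.
k·120 − 48 ≤ 1990 → k ≤ 2038 / 120 ≈ 16.98, so k = 16.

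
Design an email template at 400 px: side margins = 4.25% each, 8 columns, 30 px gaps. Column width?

19.5 px

400 × (1 − 2·4.25%) = 400 × 91.5% = 366 px for the columns.
366 − 7·30 = 156; ÷8 gives c = 19.5 px.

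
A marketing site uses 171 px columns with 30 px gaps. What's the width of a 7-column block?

7 columns plus 6 gaps: 1197 + 180 = 1377 px.

1377 px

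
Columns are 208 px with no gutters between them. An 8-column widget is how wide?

With no gutters, 8 columns span 8·208 = 1664 px.

1664 px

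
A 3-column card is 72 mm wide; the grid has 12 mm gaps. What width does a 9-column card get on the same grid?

240 mm

72 − 2·12 = 48; ÷3 gives c = 16 mm.
Span of 9: 9·16 + 8·12 = 144 + 96 = 240 mm.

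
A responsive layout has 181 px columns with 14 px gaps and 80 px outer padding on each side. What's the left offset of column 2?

Column 2 starts at margin + 1·(column + gutter) = 80 + 1·195 = 275 px.

275 px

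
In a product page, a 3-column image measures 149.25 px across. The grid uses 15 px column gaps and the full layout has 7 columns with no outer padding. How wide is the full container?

Subtracting 2 column gaps of 15 leaves 119.25 for 3 columns, so c = 39.75 px.
Summing: 278.25 + 90 = 368.25 px.

368.25 px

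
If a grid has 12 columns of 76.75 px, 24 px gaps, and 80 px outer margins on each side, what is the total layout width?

Adding margins, columns and gutters: 160 + 921 + 264 = 1345 px.

1345 px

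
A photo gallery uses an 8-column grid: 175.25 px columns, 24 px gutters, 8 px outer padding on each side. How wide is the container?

1586 px

Adding margins, columns and gutters: 16 + 1402 + 168 = 1586 px.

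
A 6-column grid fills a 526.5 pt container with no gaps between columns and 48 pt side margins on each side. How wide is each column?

71.75 pt

Subtract both margins: 526.5 − 2·48 = 430.5 pt.
430.5 / 6 = 71.75 pt per column.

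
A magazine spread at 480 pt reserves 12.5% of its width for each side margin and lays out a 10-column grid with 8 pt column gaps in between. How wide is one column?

28.8 pt

Margins: 12.5% × 480 = 60 pt each, so content = 480 − 120 = 360 pt.
10 columns + 9 column gaps: 10c + 9·8 = 360.
10c = 360 − 72 = 288, so c = 28.8 pt.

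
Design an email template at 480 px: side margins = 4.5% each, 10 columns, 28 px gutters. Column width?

480 × (1 − 2·4.5%) = 480 × 91% = 436.8 px for the columns.
10c + 9·28 = 436.8 → 10c = 184.8 → c = 18.48 px.

18.48 px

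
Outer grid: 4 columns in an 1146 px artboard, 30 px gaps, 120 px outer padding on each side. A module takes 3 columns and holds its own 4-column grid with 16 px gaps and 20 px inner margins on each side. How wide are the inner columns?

Outer content = 1146 − 2·120 = 906 px.
4 columns + 3 gaps: 4c + 3·30 = 906.
4c = 906 − 90 = 816, so c = 204 px.
3-column span = 3·204 + 2·30 = 672 px.
Inner content = 672 − 2·20 = 632 px.
4 columns + 3 gaps: 4d + 3·16 = 632.
4d = 632 − 48 = 584, so d = 146 px.

146 px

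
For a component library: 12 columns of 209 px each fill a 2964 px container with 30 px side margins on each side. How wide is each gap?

36 px

Take off 60 px of margins, leaving 2904 px.
12 columns take 12·209 = 2508 px; remaining 396 splits into 11 gaps.
g = 396 / 11 = 36 px.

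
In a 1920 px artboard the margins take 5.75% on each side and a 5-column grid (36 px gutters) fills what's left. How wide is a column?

311.04 px

Margins: 5.75% × 1920 = 110.4 px each, so content = 1920 − 220.8 = 1699.2 px.
1699.2 − 4·36 = 1555.2; ÷5 gives c = 311.04 px.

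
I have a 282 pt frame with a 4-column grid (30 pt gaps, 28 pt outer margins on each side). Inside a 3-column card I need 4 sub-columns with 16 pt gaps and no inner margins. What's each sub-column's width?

Subtract both margins: 282 − 2·28 = 226 pt.
4c + 3·30 = 226 → 4c = 136 → c = 34 pt.
Span of 3: 3·34 + 2·30 = 102 + 60 = 162 pt.
Subtracting 3 gaps of 16 leaves 114 for 4 columns, so d = 28.5 pt.

28.5 pt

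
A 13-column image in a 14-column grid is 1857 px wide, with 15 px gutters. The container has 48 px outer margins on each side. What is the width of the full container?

Subtracting 12 gutters of 15 leaves 1677 for 13 columns, so c = 129 px.
Total width: 2·48 + 14·129 + 13·15 = 2097 px.

2097 px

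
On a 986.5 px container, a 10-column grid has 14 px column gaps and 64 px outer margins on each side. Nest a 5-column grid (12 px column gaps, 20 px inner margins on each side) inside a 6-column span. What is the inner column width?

84.3 px

Take off 128 px of margins, leaving 858.5 px.
858.5 − 9·14 = 732.5; ÷10 gives c = 73.25 px.
Span of 6: 6·73.25 + 5·14 = 439.5 + 70 = 509.5 px.
Inner content = 509.5 − 2·20 = 469.5 px.
5d + 4·12 = 469.5 → 5d = 421.5 → d = 84.3 px.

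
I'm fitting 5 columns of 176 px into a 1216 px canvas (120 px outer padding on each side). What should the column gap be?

24 px

Inside the margins: 1216 − 240 = 976 px.
5·176 + 4g = 976 → 4g = 96 → g = 24 px.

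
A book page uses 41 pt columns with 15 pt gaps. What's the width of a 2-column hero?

97 pt

2 columns plus 1 gap: 82 + 15 = 97 pt.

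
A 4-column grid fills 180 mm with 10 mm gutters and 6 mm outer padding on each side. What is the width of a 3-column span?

Content width = 180 − 2·6 = 168 mm.
Subtracting 3 gutters of 10 leaves 138 for 4 columns, so c = 34.5 mm.
3-column span = 3·34.5 + 2·10 = 123.5 mm.

123.5 mm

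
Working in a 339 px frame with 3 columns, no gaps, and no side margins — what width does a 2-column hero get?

226 px

339 / 3 = 113 px per column.
With no gaps, 2 columns span 2·113 = 226 px.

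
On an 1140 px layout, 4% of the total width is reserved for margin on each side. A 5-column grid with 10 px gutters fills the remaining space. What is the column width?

201.76 px

1140 × (1 − 2·4%) = 1140 × 92% = 1048.8 px for the columns.
Subtracting 4 gutters of 10 leaves 1008.8 for 5 columns, so c = 201.76 px.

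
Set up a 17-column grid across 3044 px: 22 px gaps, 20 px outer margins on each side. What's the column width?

Inside the margins: 3044 − 40 = 3004 px.
17c + 16·22 = 3004 → 17c = 2652 → c = 156 px.

156 px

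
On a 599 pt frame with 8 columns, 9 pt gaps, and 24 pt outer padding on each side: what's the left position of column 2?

Subtract both margins: 599 − 2·24 = 551 pt.
551 − 7·9 = 488; ÷8 gives c = 61 pt.
Each column+gutter stride is 70 pt; 1 of them past the 24 pt margin is 24 + 70 = 94 pt.

94 pt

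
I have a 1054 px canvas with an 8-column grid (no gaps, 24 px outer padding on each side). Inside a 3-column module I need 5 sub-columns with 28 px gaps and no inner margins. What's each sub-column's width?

Subtract both margins: 1054 − 2·24 = 1006 px.
1006 / 8 = 125.75 px per column.
With no gaps, 3 columns span 3·125.75 = 377.25 px.
Subtracting 4 gaps of 28 leaves 265.25 for 5 columns, so d = 53.05 px.

53.05 px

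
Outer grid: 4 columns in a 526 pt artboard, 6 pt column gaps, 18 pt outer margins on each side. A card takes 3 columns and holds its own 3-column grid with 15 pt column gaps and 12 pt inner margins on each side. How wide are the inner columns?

104 pt

Subtract both margins: 526 − 2·18 = 490 pt.
Subtracting 3 column gaps of 6 leaves 472 for 4 columns, so c = 118 pt.
3-column span = 3·118 + 2·6 = 366 pt.
Inner content = 366 − 2·12 = 342 pt.
3 columns + 2 column gaps: 3d + 2·15 = 342.
3d = 342 − 30 = 312, so d = 104 pt.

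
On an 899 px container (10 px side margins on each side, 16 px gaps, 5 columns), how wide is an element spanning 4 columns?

700 px

Take off 20 px of margins, leaving 879 px.
879 − 4·16 = 815; ÷5 gives c = 163 px.
Span of 4: 4·163 + 3·16 = 652 + 48 = 700 px.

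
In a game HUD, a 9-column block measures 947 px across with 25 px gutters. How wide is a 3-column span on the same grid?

299 px

9 columns + 8 gutters: 9c + 8·25 = 947.
9c = 947 − 200 = 747, so c = 83 px.
Span of 3: 3·83 + 2·25 = 249 + 50 = 299 px.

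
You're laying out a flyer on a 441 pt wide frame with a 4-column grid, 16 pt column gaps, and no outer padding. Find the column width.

4c + 3·16 = 441 → 4c = 393 → c = 98.25 pt.

98.25 pt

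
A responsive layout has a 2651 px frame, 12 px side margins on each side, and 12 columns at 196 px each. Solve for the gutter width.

Subtract both margins: 2651 − 2·12 = 2627 px.
12 columns take 12·196 = 2352 px; remaining 275 splits into 11 gutters.
g = 275 / 11 = 25 px.

25 px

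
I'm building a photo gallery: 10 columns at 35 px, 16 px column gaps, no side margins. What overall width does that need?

494 px

Total width: 10·35 + 9·16 = 494 px.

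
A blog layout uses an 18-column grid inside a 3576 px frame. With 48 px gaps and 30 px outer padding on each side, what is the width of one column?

Inside the margins: 3576 − 60 = 3516 px.
18 columns + 17 gaps: 18c + 17·48 = 3516.
18c = 3516 − 816 = 2700, so c = 150 px.

150 px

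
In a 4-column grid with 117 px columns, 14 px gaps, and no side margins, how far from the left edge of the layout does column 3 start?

262 px

Before column 3: 2 columns + 2 gaps.
Offset = 2·(117 + 14) = 2·131 = 262 px.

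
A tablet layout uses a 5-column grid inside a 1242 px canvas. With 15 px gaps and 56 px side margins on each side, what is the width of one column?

Subtract both margins: 1242 − 2·56 = 1130 px.
1130 − 4·15 = 1070; ÷5 gives c = 214 px.

214 px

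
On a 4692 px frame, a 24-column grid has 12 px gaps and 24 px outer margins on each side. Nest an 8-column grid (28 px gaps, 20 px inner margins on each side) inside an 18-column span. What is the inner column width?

Inside the margins: 4692 − 48 = 4644 px.
4644 − 23·12 = 4368; ÷24 gives c = 182 px.
18 columns plus 17 gaps: 3276 + 204 = 3480 px.
Inner content = 3480 − 2·20 = 3440 px.
8 columns + 7 gaps: 8d + 7·28 = 3440.
8d = 3440 − 196 = 3244, so d = 405.5 px.

405.5 px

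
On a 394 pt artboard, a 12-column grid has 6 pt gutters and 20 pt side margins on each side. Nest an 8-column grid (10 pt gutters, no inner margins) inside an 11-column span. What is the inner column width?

Subtract both margins: 394 − 2·20 = 354 pt.
12 columns + 11 gutters: 12c + 11·6 = 354.
12c = 354 − 66 = 288, so c = 24 pt.
11-column span = 11·24 + 10·6 = 324 pt.
324 − 7·10 = 254; ÷8 gives d = 31.75 pt.

31.75 pt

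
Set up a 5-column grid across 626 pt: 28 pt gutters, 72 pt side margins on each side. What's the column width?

Content width = 626 − 2·72 = 482 pt.
5c + 4·28 = 482 → 5c = 370 → c = 74 pt.

74 pt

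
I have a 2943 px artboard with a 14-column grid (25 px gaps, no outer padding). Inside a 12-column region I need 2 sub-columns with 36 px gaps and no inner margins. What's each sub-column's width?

14 columns + 13 gaps: 14c + 13·25 = 2943.
14c = 2943 − 325 = 2618, so c = 187 px.
12 columns plus 11 gaps: 2244 + 275 = 2519 px.
2d + 1·36 = 2519 → 2d = 2483 → d = 1241.5 px.

1241.5 px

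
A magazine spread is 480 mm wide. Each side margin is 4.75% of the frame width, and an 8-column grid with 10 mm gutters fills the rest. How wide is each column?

45.55 mm

480 × (1 − 2·4.75%) = 480 × 90.5% = 434.4 mm for the columns.
Subtracting 7 gutters of 10 leaves 364.4 for 8 columns, so c = 45.55 mm.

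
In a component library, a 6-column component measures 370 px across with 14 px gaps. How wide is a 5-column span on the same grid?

370 − 5·14 = 300; ÷6 gives c = 50 px.
Span of 5: 5·50 + 4·14 = 250 + 56 = 306 px.

306 px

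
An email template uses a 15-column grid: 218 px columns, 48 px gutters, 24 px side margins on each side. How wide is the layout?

Layout = 2·24 + 15·218 + 14·48 = 48 + 3270 + 672 = 3990 px.

3990 px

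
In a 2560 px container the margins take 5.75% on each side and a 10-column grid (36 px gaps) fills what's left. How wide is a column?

2560 × (1 − 2·5.75%) = 2560 × 88.5% = 2265.6 px for the columns.
10 columns + 9 gaps: 10c + 9·36 = 2265.6.
10c = 2265.6 − 324 = 1941.6, so c = 194.16 px.

194.16 px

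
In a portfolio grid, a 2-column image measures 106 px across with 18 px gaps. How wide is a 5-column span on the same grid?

106 − 1·18 = 88; ÷2 gives c = 44 px.
5-column span = 5·44 + 4·18 = 292 px.

292 px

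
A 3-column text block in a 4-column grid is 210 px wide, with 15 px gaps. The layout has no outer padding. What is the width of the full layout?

Subtracting 2 gaps of 15 leaves 180 for 3 columns, so c = 60 px.
Summing: 240 + 45 = 285 px.

285 px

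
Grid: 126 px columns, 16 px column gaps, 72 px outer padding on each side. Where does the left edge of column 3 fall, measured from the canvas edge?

Each column+gutter stride is 142 px; 2 of them past the 72 px margin is 72 + 284 = 356 px.

356 px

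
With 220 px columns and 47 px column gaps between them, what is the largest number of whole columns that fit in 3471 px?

13 columns

Each extra column adds 220 + 47 = 267 px.
(3471 + 47) / 267 = 13.18, so 13 columns fit.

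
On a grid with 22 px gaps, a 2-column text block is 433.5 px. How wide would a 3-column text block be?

661.25 px

Subtracting 1 gap of 22 leaves 411.5 for 2 columns, so c = 205.75 px.
3 columns plus 2 gaps: 617.25 + 44 = 661.25 px.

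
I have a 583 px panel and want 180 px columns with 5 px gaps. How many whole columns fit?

3 columns: 3·180 + 2·5 = 550 px ≤ 583.
4 columns: 735 px > 583. So 3.

3 columns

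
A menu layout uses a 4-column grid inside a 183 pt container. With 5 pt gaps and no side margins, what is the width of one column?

42 pt

183 − 3·5 = 168; ÷4 gives c = 42 pt.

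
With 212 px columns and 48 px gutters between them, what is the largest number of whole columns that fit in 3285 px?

k columns need k·212 + (k−1)·48 = k·260 − 48.
k·260 − 48 ≤ 3285 → k ≤ 3333 / 260 ≈ 12.82, so k = 12.

12 columns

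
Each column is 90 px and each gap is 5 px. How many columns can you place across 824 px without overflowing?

Each extra column adds 90 + 5 = 95 px.
(824 + 5) / 95 = 8.73, so 8 columns fit.

8 columns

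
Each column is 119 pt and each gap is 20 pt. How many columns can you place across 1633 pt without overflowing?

11 columns: 11·119 + 10·20 = 1509 pt ≤ 1633.
12 columns: 1648 pt > 1633. So 11.

11 columns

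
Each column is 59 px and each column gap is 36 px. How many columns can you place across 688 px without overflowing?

7 columns

Each extra column adds 59 + 36 = 95 px.
(688 + 36) / 95 = 7.62, so 7 columns fit.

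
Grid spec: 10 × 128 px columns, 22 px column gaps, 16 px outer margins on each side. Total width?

Adding margins, columns and gutters: 32 + 1280 + 198 = 1510 px.

1510 px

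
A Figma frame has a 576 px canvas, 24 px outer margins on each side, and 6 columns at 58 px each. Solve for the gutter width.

Take off 48 px of margins, leaving 528 px.
6 columns take 6·58 = 348 px; remaining 180 splits into 5 gutters.
g = 180 / 5 = 36 px.

36 px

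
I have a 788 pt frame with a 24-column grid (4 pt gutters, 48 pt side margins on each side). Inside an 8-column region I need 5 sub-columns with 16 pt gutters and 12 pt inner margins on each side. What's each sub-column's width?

Outer content = 788 − 2·48 = 692 pt.
692 − 23·4 = 600; ÷24 gives c = 25 pt.
Span of 8: 8·25 + 7·4 = 200 + 28 = 228 pt.
Inner content = 228 − 2·12 = 204 pt.
5 columns + 4 gutters: 5d + 4·16 = 204.
5d = 204 − 64 = 140, so d = 28 pt.

28 pt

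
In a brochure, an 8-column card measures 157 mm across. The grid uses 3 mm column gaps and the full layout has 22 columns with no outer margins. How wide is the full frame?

157 − 7·3 = 136; ÷8 gives c = 17 mm.
Summing: 374 + 63 = 437 mm.

437 mm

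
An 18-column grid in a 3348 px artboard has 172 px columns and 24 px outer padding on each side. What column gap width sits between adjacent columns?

12 px

Take off 48 px of margins, leaving 3300 px.
18 columns take 18·172 = 3096 px; remaining 204 splits into 17 column gaps.
g = 204 / 17 = 12 px.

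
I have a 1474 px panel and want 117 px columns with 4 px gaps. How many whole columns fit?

12 columns: 12·117 + 11·4 = 1448 px ≤ 1474.
13 columns: 1569 px > 1474. So 12.

12 columns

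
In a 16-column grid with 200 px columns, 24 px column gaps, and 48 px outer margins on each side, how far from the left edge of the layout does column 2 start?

272 px

Before column 2: the margin + 1 column + 1 column gap.
Offset = 48 + 1·(200 + 24) = 48 + 224 = 272 px.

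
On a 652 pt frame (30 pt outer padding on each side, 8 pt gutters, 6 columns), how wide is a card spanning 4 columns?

Take off 60 pt of margins, leaving 592 pt.
Subtracting 5 gutters of 8 leaves 552 for 6 columns, so c = 92 pt.
4 columns plus 3 gutters: 368 + 24 = 392 pt.

392 pt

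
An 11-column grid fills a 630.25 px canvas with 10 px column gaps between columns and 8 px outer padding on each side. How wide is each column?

46.75 px

Take off 16 px of margins, leaving 614.25 px.
11 columns + 10 column gaps: 11c + 10·10 = 614.25.
11c = 614.25 − 100 = 514.25, so c = 46.75 px.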